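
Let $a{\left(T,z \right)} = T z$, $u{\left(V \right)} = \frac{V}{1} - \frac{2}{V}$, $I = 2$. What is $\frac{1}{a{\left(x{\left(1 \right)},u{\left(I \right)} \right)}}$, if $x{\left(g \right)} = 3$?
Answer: $\frac{1}{3} \approx 0.33333$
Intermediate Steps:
$u{\left(V \right)} = V - \frac{2}{V}$ ($u{\left(V \right)} = V 1 - \frac{2}{V} = V - \frac{2}{V}$)
$\frac{1}{a{\left(x{\left(1 \right)},u{\left(I \right)} \right)}} = \frac{1}{3 \left(2 - \frac{2}{2}\right)} = \frac{1}{3 \left(2 - 1\right)} = \frac{1}{3 \cdot 1} = \frac{1}{3}$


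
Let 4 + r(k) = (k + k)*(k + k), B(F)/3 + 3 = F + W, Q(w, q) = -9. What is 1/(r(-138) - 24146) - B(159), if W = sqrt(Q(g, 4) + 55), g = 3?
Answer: -24348167/52026 - 3*sqrt(46) ≈ -488.35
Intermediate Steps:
W = sqrt(46) (W = sqrt(-9 + 55) = sqrt(46) ≈ 6.7823)
B(F) = -9 + 3*F + 3*sqrt(46) (B(F) = -9 + 3*(F + sqrt(46)) = -9 + (3*F + 3*sqrt(46)) = -9 + 3*F + 3*sqrt(46))
r(k) = -4 + 4*k**2 (r(k) = -4 + (k + k)*(k + k) = -4 + (2*k)*(2*k) = -4 + 4*k**2)
1/(r(-138) - 24146) - B(159) = 1/((-4 + 4*(-138)**2) - 24146) - (-9 + 3*159 + 3*sqrt(46)) = 1/((-4 + 4*19044) - 24146) - (-9 + 477 + 3*sqrt(46)) = 1/((-4 + 76176) - 24146) - (468 + 3*sqrt(46)) = 1/(76172 - 24146) + (-468 - 3*sqrt(46)) = 1/52026 + (-468 - 3*sqrt(46)) = -24348167/52026 - 3*sqrt(46)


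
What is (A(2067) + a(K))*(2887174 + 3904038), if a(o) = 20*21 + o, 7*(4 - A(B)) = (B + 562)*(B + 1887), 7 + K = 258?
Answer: -70563008483292/7 ≈ -1.0080e+13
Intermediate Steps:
K = 251 (K = -7 + 258 = 251)
A(B) = 4 - (562 + B)*(1887 + B)/7 (A(B) = 4 - (B + 562)*(B + 1887)/7 = 4 - (562 + B)*(1887 + B)/7)
a(o) = 420 + o
(A(2067) + a(K))*(2887174 + 3904038) = ((-1060466/7 - 2449/7*2067 - ⅐*2067²) + (420 + 251))*(2887174 + 3904038) = ((-1060466/7 - 5062083/7 - ⅐*4272489) + 671)*6791212 = ((-1060466/7 - 5062083/7 - 4272489/7) + 671)*6791212 = (-10395038/7 + 671)*6791212 = -10390341/7*6791212 = -70563008483292/7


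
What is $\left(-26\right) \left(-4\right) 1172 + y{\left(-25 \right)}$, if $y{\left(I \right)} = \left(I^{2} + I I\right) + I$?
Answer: $123113$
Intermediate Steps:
$y{\left(I \right)} = I + 2 I^{2}$ ($y{\left(I \right)} = \left(I^{2} + I^{2}\right) + I = 2 I^{2} + I = I + 2 I^{2}$)
$\left(-26\right) \left(-4\right) 1172 + y{\left(-25 \right)} = \left(-26\right) \left(-4\right) 1172 - 25 \left(1 + 2 \left(-25\right)\right) = 104 \cdot 1172 - 25 \left(1 - 50\right) = 121888 - -1225 = 121888 + 1225 = 123113$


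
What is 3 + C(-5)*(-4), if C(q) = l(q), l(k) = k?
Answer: 23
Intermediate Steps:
C(q) = q
3 + C(-5)*(-4) = 3 - 5*(-4) = 3 + 20 = 23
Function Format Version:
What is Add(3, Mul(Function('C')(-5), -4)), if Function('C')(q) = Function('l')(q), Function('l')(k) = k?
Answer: 23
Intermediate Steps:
Function('C')(q) = q
Add(3, Mul(Function('C')(-5), -4)) = Add(3, Mul(-5, -4)) = Add(3, 20) = 23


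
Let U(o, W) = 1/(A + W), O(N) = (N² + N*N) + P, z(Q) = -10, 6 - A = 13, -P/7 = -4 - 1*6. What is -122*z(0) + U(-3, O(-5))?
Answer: 137861/113 ≈ 1220.0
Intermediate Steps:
P = 70 (P = -7*(-4 - 1*6) = -7*(-4 - 6) = -7*(-10) = 70)
A = -7 (A = 6 - 1*13 = 6 - 13 = -7)
O(N) = 70 + 2*N² (O(N) = (N² + N*N) + 70 = (N² + N²) + 70 = 2*N² + 70 = 70 + 2*N²)
U(o, W) = 1/(-7 + W)
-122*z(0) + U(-3, O(-5)) = -122*(-10) + 1/(-7 + (70 + 2*(-5)²)) = 1220 + 1/(-7 + (70 + 2*25)) = 1220 + 1/(-7 + (70 + 50)) = 1220 + 1/(-7 + 120) = 1220 + 1/113 = 137861/113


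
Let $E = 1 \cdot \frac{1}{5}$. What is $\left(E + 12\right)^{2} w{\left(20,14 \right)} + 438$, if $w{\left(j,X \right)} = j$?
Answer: $\frac{17074}{5} \approx 3414.8$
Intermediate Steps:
$E = \frac{1}{5}$ ($E = 1 \cdot \frac{1}{5} = \frac{1}{5} \approx 0.2$)
$\left(E + 12\right)^{2} w{\left(20,14 \right)} + 438 = \left(\frac{1}{5} + 12\right)^{2} \cdot 20 + 438 = \left(\frac{61}{5}\right)^{2} \cdot 20 + 438 = \frac{3721}{25} \cdot 20 + 438 = \frac{14884}{5} + 438 = \frac{17074}{5}$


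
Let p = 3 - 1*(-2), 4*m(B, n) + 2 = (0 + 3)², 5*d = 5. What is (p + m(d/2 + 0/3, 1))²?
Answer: 729/16 ≈ 45.563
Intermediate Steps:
d = 1 (d = (⅕)*5 = 1)
m(B, n) = 7/4 (m(B, n) = -½ + (0 + 3)²/4 = -½ + (¼)*3² = -½ + (¼)*9 = -½ + 9/4 = 7/4)
p = 5 (p = 3 + 2 = 5)
(p + m(d/2 + 0/3, 1))² = (5 + 7/4)² = (27/4)² = 729/16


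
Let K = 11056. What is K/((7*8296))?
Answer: 1382/7259 ≈ 0.19038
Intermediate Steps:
K/((7*8296)) = 11056/((7*8296)) = 11056/58072 = 11056*(1/58072) = 1382/7259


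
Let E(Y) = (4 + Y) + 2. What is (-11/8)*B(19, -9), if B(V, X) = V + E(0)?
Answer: -275/8 ≈ -34.375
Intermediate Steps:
E(Y) = 6 + Y
B(V, X) = 6 + V (B(V, X) = V + (6 + 0) = V + 6 = 6 + V)
(-11/8)*B(19, -9) = (-11/8)*(6 + 19) = -11*⅛*25 = -11/8*25 = -275/8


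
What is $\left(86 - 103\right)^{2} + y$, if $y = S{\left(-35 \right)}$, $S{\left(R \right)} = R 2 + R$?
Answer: $184$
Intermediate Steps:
$S{\left(R \right)} = 3 R$ ($S{\left(R \right)} = 2 R + R = 3 R$)
$y = -105$ ($y = 3 \left(-35\right) = -105$)
$\left(86 - 103\right)^{2} + y = \left(86 - 103\right)^{2} - 105 = \left(-17\right)^{2} - 105 = 289 - 105 = 184$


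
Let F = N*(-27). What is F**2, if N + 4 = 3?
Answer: 729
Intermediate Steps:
N = -1 (N = -4 + 3 = -1)
F = 27 (F = -1*(-27) = 27)
F**2 = 27**2 = 729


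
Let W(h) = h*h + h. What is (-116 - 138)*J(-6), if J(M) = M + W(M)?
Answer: -6096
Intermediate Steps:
W(h) = h + h**2 (W(h) = h**2 + h = h + h**2)
J(M) = M + M*(1 + M)
(-116 - 138)*J(-6) = (-116 - 138)*(-6*(2 - 6)) = -(-1524)*(-4) = -254*24 = -6096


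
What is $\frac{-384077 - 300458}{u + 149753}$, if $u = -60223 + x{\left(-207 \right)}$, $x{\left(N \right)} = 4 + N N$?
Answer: $- \frac{684535}{132383} \approx -5.1709$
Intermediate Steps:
$x{\left(N \right)} = 4 + N^{2}$
$u = -17370$ ($u = -60223 + \left(4 + \left(-207\right)^{2}\right) = -60223 + \left(4 + 42849\right) = -60223 + 42853 = -17370$)
$\frac{-384077 - 300458}{u + 149753} = \frac{-384077 - 300458}{-17370 + 149753} = - \frac{684535}{132383}$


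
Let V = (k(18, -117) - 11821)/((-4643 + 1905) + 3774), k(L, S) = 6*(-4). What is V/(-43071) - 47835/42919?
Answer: -2133963755705/1915112561964 ≈ -1.1143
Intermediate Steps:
k(L, S) = -24
V = -11845/1036 (V = (-24 - 11821)/((-4643 + 1905) + 3774) = -11845/(-2738 + 3774) = -11845/1036 ≈ -11.433)
V/(-43071) - 47835/42919 = -11845/1036/(-43071) - 47835/42919 = -11845/1036*(-1/43071) - 47835*1/42919 = 11845/44621556 - 47835/42919 = -2133963755705/1915112561964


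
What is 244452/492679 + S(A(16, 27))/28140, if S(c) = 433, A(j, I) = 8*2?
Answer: 7092209287/13863987060 ≈ 0.51156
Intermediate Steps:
A(j, I) = 16
244452/492679 + S(A(16, 27))/28140 = 244452/492679 + 433/28140 = 7092209287/13863987060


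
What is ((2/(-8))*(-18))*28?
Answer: 126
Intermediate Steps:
((2/(-8))*(-18))*28 = ((2*(-1/8))*(-18))*28 = -1/4*(-18)*28 = (9/2)*28 = 126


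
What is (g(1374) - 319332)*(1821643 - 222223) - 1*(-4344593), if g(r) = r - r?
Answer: -510741642847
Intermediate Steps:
g(r) = 0
(g(1374) - 319332)*(1821643 - 222223) - 1*(-4344593) = (0 - 319332)*(1821643 - 222223) - 1*(-4344593) = -319332*1599420 + 4344593 = -510745987440 + 4344593 = -510741642847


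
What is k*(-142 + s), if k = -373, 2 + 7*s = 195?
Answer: 298773/7 ≈ 42682.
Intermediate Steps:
s = 193/7 (s = -2/7 + (⅐)*195 = -2/7 + 195/7 = 193/7 ≈ 27.571)
k*(-142 + s) = -373*(-142 + 193/7) = -373*(-801/7) = 298773/7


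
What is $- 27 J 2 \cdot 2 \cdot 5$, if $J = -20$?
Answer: $10800$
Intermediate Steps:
$- 27 J 2 \cdot 2 \cdot 5 = \left(-27\right) \left(-20\right) 2 \cdot 2 \cdot 5 = 540 \cdot 4 \cdot 5 = 540 \cdot 20 = 10800$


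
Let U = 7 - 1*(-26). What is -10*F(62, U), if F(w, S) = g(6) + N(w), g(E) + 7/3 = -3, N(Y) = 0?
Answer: 160/3 ≈ 53.333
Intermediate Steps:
U = 33 (U = 7 + 26 = 33)
g(E) = -16/3 (g(E) = -7/3 - 3 = -16/3)
F(w, S) = -16/3 (F(w, S) = -16/3 + 0 = -16/3)
-10*F(62, U) = -10*(-16/3) = 160/3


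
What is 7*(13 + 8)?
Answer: 147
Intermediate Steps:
7*(13 + 8) = 7*21 = 147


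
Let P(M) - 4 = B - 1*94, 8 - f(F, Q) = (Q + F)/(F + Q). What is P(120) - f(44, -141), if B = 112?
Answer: 15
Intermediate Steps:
f(F, Q) = 7 (f(F, Q) = 8 - (Q + F)/(F + Q) = 8 - (F + Q)/(F + Q) = 8 - 1*1 = 8 - 1 = 7)
P(M) = 22 (P(M) = 4 + (112 - 1*94) = 4 + (112 - 94) = 4 + 18 = 22)
P(120) - f(44, -141) = 22 - 1*7 = 22 - 7 = 15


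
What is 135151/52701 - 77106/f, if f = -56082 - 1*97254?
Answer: 4131179507/1346826756 ≈ 3.0673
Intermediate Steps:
f = -153336 (f = -56082 - 97254 = -153336)
135151/52701 - 77106/f = 135151/52701 - 77106/(-153336) = 135151*(1/52701) - 77106*(-1/153336) = 135151/52701 + 12851/25556 = 4131179507/1346826756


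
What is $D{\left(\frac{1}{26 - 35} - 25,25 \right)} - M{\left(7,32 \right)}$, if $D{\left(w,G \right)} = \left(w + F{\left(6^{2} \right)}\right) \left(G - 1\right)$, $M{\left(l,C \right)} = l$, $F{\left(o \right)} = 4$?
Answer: $- \frac{1541}{3} \approx -513.67$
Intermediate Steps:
$D{\left(w,G \right)} = \left(-1 + G\right) \left(4 + w\right)$ ($D{\left(w,G \right)} = \left(w + 4\right) \left(G - 1\right) = \left(4 + w\right) \left(-1 + G\right) = \left(-1 + G\right) \left(4 + w\right)$)
$D{\left(\frac{1}{26 - 35} - 25,25 \right)} - M{\left(7,32 \right)} = \left(-4 - \left(\frac{1}{26 - 35} - 25\right) + 4 \cdot 25 + 25 \left(\frac{1}{26 - 35} - 25\right)\right) - 7 = \left(-4 - \left(\frac{1}{-9} - 25\right) + 100 + 25 \left(\frac{1}{-9} - 25\right)\right) - 7 = \left(-4 - \left(- \frac{1}{9} - 25\right) + 100 + 25 \left(- \frac{1}{9} - 25\right)\right) - 7 = \left(-4 - - \frac{226}{9} + 100 + 25 \left(- \frac{226}{9}\right)\right) - 7 = \left(-4 + \frac{226}{9} + 100 - \frac{5650}{9}\right) - 7 = - \frac{1520}{3} - 7 = - \frac{1541}{3}$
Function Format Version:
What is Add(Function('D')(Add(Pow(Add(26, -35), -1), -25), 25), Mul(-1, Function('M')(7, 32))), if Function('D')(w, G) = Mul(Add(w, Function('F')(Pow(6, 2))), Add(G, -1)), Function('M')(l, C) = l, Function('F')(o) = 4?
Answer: Rational(-1541, 3) ≈ -513.67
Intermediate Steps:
Function('D')(w, G) = Mul(Add(-1, G), Add(4, w)) (Function('D')(w, G) = Mul(Add(w, 4), Add(G, -1)) = Mul(Add(4, w), Add(-1, G)) = Mul(Add(-1, G), Add(4, w)))
Add(Function('D')(Add(Pow(Add(26, -35), -1), -25), 25), Mul(-1, Function('M')(7, 32))) = Add(Add(-4, Mul(-1, Add(Pow(Add(26, -35), -1), -25)), Mul(4, 25), Mul(25, Add(Pow(Add(26, -35), -1), -25))), Mul(-1, 7)) = Add(Add(-4, Mul(-1, Add(Pow(-9, -1), -25)), 100, Mul(25, Add(Pow(-9, -1), -25))), -7) = Add(Add(-4, Mul(-1, Add(Rational(-1, 9), -25)), 100, Mul(25, Add(Rational(-1, 9), -25))), -7) = Add(Add(-4, Mul(-1, Rational(-226, 9)), 100, Mul(25, Rational(-226, 9))), -7) = Add(Add(-4, Rational(226, 9), 100, Rational(-5650, 9)), -7) = Add(Rational(-1520, 3), -7) = Rational(-1541, 3)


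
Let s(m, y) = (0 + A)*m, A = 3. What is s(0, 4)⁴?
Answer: 0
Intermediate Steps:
s(m, y) = 3*m (s(m, y) = (0 + 3)*m = 3*m)
s(0, 4)⁴ = (3*0)⁴ = 0⁴ = 0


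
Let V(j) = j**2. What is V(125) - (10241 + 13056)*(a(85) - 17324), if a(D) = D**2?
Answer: 235292028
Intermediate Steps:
V(125) - (10241 + 13056)*(a(85) - 17324) = 125**2 - (10241 + 13056)*(85**2 - 17324) = 15625 - 23297*(7225 - 17324) = 15625 - 23297*(-10099) = 15625 - 1*(-235276403) = 15625 + 235276403 = 235292028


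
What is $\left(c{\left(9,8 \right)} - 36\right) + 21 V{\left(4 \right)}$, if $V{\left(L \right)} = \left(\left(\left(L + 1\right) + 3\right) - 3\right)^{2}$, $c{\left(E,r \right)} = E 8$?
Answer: $561$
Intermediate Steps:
$c{\left(E,r \right)} = 8 E$
$V{\left(L \right)} = \left(1 + L\right)^{2}$ ($V{\left(L \right)} = \left(\left(\left(1 + L\right) + 3\right) - 3\right)^{2} = \left(\left(4 + L\right) - 3\right)^{2} = \left(1 + L\right)^{2}$)
$\left(c{\left(9,8 \right)} - 36\right) + 21 V{\left(4 \right)} = \left(8 \cdot 9 - 36\right) + 21 \left(1 + 4\right)^{2} = \left(72 - 36\right) + 21 \cdot 5^{2} = 36 + 21 \cdot 25 = 36 + 525 = 561$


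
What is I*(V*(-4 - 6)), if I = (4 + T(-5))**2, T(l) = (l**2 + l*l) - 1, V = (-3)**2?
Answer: -252810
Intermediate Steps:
V = 9
T(l) = -1 + 2*l**2 (T(l) = (l**2 + l**2) - 1 = 2*l**2 - 1 = -1 + 2*l**2)
I = 2809 (I = (4 + (-1 + 2*(-5)**2))**2 = (4 + (-1 + 2*25))**2 = (4 + (-1 + 50))**2 = (4 + 49)**2 = 53**2 = 2809)
I*(V*(-4 - 6)) = 2809*(9*(-4 - 6)) = 2809*(9*(-10)) = 2809*(-90) = -252810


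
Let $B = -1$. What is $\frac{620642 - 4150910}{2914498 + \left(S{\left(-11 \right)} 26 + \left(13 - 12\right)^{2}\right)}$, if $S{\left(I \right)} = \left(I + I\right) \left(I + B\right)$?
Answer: $- \frac{3530268}{2921363} \approx -1.2084$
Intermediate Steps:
$S{\left(I \right)} = 2 I \left(-1 + I\right)$ ($S{\left(I \right)} = \left(I + I\right) \left(I - 1\right) = 2 I \left(-1 + I\right)$)
$\frac{620642 - 4150910}{2914498 + \left(S{\left(-11 \right)} 26 + \left(13 - 12\right)^{2}\right)} = \frac{620642 - 4150910}{2914498 + \left(2 \left(-11\right) \left(-1 - 11\right) 26 + \left(13 - 12\right)^{2}\right)} = - \frac{3530268}{2914498 + \left(2 \left(-11\right) \left(-12\right) 26 + 1^{2}\right)} = - \frac{3530268}{2914498 + \left(264 \cdot 26 + 1\right)} = - \frac{3530268}{2914498 + \left(6864 + 1\right)} = - \frac{3530268}{2914498 + 6865} = - \frac{3530268}{2921363}$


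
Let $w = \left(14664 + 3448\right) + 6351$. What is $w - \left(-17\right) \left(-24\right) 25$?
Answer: $14263$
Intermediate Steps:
$w = 24463$ ($w = 18112 + 6351 = 24463$)
$w - \left(-17\right) \left(-24\right) 25 = 24463 - \left(-17\right) \left(-24\right) 25 = 24463 - 408 \cdot 25 = 24463 - 10200 = 14263$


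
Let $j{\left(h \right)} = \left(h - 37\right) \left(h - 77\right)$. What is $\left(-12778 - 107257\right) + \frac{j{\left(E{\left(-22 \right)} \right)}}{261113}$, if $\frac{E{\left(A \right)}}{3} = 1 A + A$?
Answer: $- \frac{31342663634}{261113} \approx -1.2003 \cdot 10^{5}$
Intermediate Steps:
$E{\left(A \right)} = 6 A$ ($E{\left(A \right)} = 3 \left(1 A + A\right) = 3 \left(A + A\right) = 3 \cdot 2 A = 6 A$)
$j{\left(h \right)} = \left(-77 + h\right) \left(-37 + h\right)$ ($j{\left(h \right)} = \left(-37 + h\right) \left(-77 + h\right) = \left(-77 + h\right) \left(-37 + h\right)$)
$\left(-12778 - 107257\right) + \frac{j{\left(E{\left(-22 \right)} \right)}}{261113} = \left(-12778 - 107257\right) + \frac{2849 + \left(6 \left(-22\right)\right)^{2} - 114 \cdot 6 \left(-22\right)}{261113} = -120035 + \left(2849 + \left(-132\right)^{2} - -15048\right) \frac{1}{261113} = -120035 + \left(2849 + 17424 + 15048\right) \frac{1}{261113} = -120035 + 35321 \cdot \frac{1}{261113} = -120035 + \frac{35321}{261113} = - \frac{31342663634}{261113}$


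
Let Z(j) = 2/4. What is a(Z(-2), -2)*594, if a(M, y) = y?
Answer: -1188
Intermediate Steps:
Z(j) = ½ (Z(j) = 2*(¼) = ½)
a(Z(-2), -2)*594 = -2*594 = -1188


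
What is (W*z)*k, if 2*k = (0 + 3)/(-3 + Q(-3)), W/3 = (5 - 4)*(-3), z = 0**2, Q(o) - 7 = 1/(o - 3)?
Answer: 0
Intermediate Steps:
Q(o) = 7 + 1/(-3 + o) (Q(o) = 7 + 1/(o - 3) = 7 + 1/(-3 + o))
z = 0
W = -9 (W = 3*((5 - 4)*(-3)) = 3*(1*(-3)) = 3*(-3) = -9)
k = 9/23 (k = ((0 + 3)/(-3 + (-20 + 7*(-3))/(-3 - 3)))/2 = (3/(-3 + (-20 - 21)/(-6)))/2 = (3/(-3 - 1/6*(-41)))/2 = (3/(-3 + 41/6))/2 = (3/(23/6))/2 = (3*(6/23))/2 = (1/2)*(18/23) = 9/23 ≈ 0.39130)
(W*z)*k = -9*0*(9/23) = 0*(9/23) = 0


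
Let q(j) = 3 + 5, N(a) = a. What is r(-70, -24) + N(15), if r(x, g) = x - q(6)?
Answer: -63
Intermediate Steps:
q(j) = 8
r(x, g) = -8 + x (r(x, g) = x - 1*8 = x - 8 = -8 + x)
r(-70, -24) + N(15) = (-8 - 70) + 15 = -78 + 15 = -63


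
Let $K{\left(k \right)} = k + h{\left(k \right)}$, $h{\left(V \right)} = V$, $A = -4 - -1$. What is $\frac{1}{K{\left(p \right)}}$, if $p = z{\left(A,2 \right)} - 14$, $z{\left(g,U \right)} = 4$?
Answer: $- \frac{1}{20} \approx -0.05$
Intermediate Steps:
$A = -3$ ($A = -4 + 1 = -3$)
$p = -10$ ($p = 4 - 14 = -10$)
$K{\left(k \right)} = 2 k$ ($K{\left(k \right)} = k + k = 2 k$)
$\frac{1}{K{\left(p \right)}} = \frac{1}{2 \left(-10\right)} = \frac{1}{-20} = - \frac{1}{20}$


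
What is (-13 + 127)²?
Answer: 12996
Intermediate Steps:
(-13 + 127)² = 114² = 12996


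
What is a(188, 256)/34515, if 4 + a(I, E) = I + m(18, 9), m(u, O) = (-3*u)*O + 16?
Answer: -22/2655 ≈ -0.0082863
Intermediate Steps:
m(u, O) = 16 - 3*O*u (m(u, O) = -3*O*u + 16 = 16 - 3*O*u)
a(I, E) = -474 + I (a(I, E) = -4 + (I + (16 - 3*9*18)) = -4 + (I + (16 - 486)) = -4 + (I - 470) = -4 + (-470 + I) = -474 + I)
a(188, 256)/34515 = (-474 + 188)/34515 = -286*1/34515 = -22/2655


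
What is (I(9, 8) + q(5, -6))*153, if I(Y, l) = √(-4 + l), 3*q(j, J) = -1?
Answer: 255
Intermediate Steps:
q(j, J) = -⅓ (q(j, J) = (⅓)*(-1) = -⅓)
(I(9, 8) + q(5, -6))*153 = (√(-4 + 8) - ⅓)*153 = (√4 - ⅓)*153 = (2 - ⅓)*153 = (5/3)*153 = 255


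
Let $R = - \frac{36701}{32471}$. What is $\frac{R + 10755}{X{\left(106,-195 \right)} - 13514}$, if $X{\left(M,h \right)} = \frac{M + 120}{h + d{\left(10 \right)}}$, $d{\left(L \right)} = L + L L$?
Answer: $- \frac{7420264210}{9326612859} \approx -0.7956$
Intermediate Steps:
$d{\left(L \right)} = L + L^{2}$
$X{\left(M,h \right)} = \frac{120 + M}{110 + h}$ ($X{\left(M,h \right)} = \frac{M + 120}{h + 10 \left(1 + 10\right)} = \frac{120 + M}{h + 10 \cdot 11} = \frac{120 + M}{h + 110} = \frac{120 + M}{110 + h}$)
$R = - \frac{36701}{32471}$ ($R = \left(-36701\right) \frac{1}{32471} = - \frac{36701}{32471} \approx -1.1303$)
$\frac{R + 10755}{X{\left(106,-195 \right)} - 13514} = \frac{- \frac{36701}{32471} + 10755}{\frac{120 + 106}{110 - 195} - 13514} = \frac{349188904}{32471 \left(\frac{1}{-85} \cdot 226 - 13514\right)} = \frac{349188904}{32471 \left(\left(- \frac{1}{85}\right) 226 - 13514\right)} = \frac{349188904}{32471 \left(- \frac{226}{85} - 13514\right)} = \frac{349188904}{32471 \left(- \frac{1148916}{85}\right)} = \frac{349188904}{32471} \left(- \frac{85}{1148916}\right) = - \frac{7420264210}{9326612859}$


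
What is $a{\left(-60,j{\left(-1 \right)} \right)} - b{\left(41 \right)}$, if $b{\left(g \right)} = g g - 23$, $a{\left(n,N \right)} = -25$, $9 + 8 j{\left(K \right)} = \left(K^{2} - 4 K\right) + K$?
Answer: $-1683$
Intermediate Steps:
$j{\left(K \right)} = - \frac{9}{8} - \frac{3 K}{8} + \frac{K^{2}}{8}$ ($j{\left(K \right)} = - \frac{9}{8} + \frac{\left(K^{2} - 4 K\right) + K}{8} = - \frac{9}{8} + \frac{K^{2} - 3 K}{8} = - \frac{9}{8} + \left(- \frac{3 K}{8} + \frac{K^{2}}{8}\right) = - \frac{9}{8} - \frac{3 K}{8} + \frac{K^{2}}{8}$)
$b{\left(g \right)} = -23 + g^{2}$ ($b{\left(g \right)} = g^{2} - 23 = -23 + g^{2}$)
$a{\left(-60,j{\left(-1 \right)} \right)} - b{\left(41 \right)} = -25 - \left(-23 + 41^{2}\right) = -25 - \left(-23 + 1681\right) = -25 - 1658 = -1683$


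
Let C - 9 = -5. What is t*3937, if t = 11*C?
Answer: 173228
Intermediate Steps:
C = 4 (C = 9 - 5 = 4)
t = 44 (t = 11*4 = 44)
t*3937 = 44*3937 = 173228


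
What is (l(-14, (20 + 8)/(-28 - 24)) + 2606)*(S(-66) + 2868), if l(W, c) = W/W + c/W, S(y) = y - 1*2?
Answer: 94896200/13 ≈ 7.2997e+6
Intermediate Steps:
S(y) = -2 + y (S(y) = y - 2 = -2 + y)
l(W, c) = 1 + c/W
(l(-14, (20 + 8)/(-28 - 24)) + 2606)*(S(-66) + 2868) = ((-14 + (20 + 8)/(-28 - 24))/(-14) + 2606)*((-2 - 66) + 2868) = (-(-14 + 28/(-52))/14 + 2606)*(-68 + 2868) = (-(-14 + 28*(-1/52))/14 + 2606)*2800 = (-(-14 - 7/13)/14 + 2606)*2800 = (-1/14*(-189/13) + 2606)*2800 = (27/26 + 2606)*2800 = (67783/26)*2800 = 94896200/13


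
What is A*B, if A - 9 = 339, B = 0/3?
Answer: 0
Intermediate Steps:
B = 0 (B = 0*(1/3) = 0)
A = 348 (A = 9 + 339 = 348)
A*B = 348*0 = 0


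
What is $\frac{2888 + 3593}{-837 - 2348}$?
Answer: $- \frac{6481}{3185} \approx -2.0349$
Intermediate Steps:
$\frac{2888 + 3593}{-837 - 2348} = \frac{6481}{-3185} = 6481 \left(- \frac{1}{3185}\right) = - \frac{6481}{3185}$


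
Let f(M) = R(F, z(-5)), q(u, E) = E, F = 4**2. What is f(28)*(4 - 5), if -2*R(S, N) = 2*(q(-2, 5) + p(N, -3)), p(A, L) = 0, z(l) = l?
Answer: 5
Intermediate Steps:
F = 16
R(S, N) = -5 (R(S, N) = -(5 + 0) = -5)
f(M) = -5
f(28)*(4 - 5) = -5*(4 - 5) = -5*(-1) = 5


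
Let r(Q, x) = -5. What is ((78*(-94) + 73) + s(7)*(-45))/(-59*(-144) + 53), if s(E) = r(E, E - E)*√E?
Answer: -7259/8549 + 225*√7/8549 ≈ -0.77947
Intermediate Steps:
s(E) = -5*√E
((78*(-94) + 73) + s(7)*(-45))/(-59*(-144) + 53) = ((78*(-94) + 73) - 5*√7*(-45))/(-59*(-144) + 53) = ((-7332 + 73) + 225*√7)/(8496 + 53) = (-7259 + 225*√7)/8549 = (-7259 + 225*√7)*(1/8549) = -7259/8549 + 225*√7/8549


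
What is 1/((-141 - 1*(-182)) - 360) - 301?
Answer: -96020/319 ≈ -301.00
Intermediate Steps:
1/((-141 - 1*(-182)) - 360) - 301 = 1/((-141 + 182) - 360) - 301 = 1/(41 - 360) - 301 = 1/(-319) - 301 = -1/319 - 301 = -96020/319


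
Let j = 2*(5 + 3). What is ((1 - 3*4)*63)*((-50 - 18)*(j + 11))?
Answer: 1272348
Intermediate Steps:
j = 16 (j = 2*8 = 16)
((1 - 3*4)*63)*((-50 - 18)*(j + 11)) = ((1 - 3*4)*63)*((-50 - 18)*(16 + 11)) = ((1 - 12)*63)*(-68*27) = -11*63*(-1836) = -693*(-1836) = 1272348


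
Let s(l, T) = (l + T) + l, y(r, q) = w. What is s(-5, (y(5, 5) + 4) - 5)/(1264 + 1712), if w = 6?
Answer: -5/2976 ≈ -0.0016801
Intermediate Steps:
y(r, q) = 6
s(l, T) = T + 2*l (s(l, T) = (T + l) + l = T + 2*l)
s(-5, (y(5, 5) + 4) - 5)/(1264 + 1712) = (((6 + 4) - 5) + 2*(-5))/(1264 + 1712) = ((10 - 5) - 10)/2976 = (5 - 10)*(1/2976) = -5*1/2976 = -5/2976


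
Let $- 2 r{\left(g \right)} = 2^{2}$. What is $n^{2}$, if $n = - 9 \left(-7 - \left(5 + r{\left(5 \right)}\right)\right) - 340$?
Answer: $62500$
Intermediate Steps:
$r{\left(g \right)} = -2$ ($r{\left(g \right)} = - \frac{2^{2}}{2} = \left(- \frac{1}{2}\right) 4 = -2$)
$n = -250$ ($n = - 9 \left(-7 - 3\right) - 340 = \left(-9\right) \left(-10\right) - 340 = 90 - 340 = -250$)
$n^{2} = \left(-250\right)^{2} = 62500$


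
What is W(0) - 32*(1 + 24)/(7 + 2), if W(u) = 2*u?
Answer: -800/9 ≈ -88.889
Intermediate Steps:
W(0) - 32*(1 + 24)/(7 + 2) = 2*0 - 32*(1 + 24)/(7 + 2) = 0 - 800/9 = -800/9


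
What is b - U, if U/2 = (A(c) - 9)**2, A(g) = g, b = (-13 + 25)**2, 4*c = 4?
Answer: 16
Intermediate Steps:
c = 1 (c = (1/4)*4 = 1)
b = 144 (b = 12**2 = 144)
U = 128 (U = 2*(1 - 9)**2 = 2*(-8)**2 = 2*64 = 128)
b - U = 144 - 1*128 = 144 - 128 = 16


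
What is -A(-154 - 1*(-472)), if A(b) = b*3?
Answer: -954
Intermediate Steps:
A(b) = 3*b
-A(-154 - 1*(-472)) = -3*(-154 - 1*(-472)) = -3*(-154 + 472) = -3*318 = -1*954 = -954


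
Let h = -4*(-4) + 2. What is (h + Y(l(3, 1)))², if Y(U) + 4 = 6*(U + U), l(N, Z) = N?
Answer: 2500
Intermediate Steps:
Y(U) = -4 + 12*U (Y(U) = -4 + 6*(U + U) = -4 + 6*(2*U) = -4 + 12*U)
h = 18 (h = 16 + 2 = 18)
(h + Y(l(3, 1)))² = (18 + (-4 + 12*3))² = (18 + (-4 + 36))² = (18 + 32)² = 50² = 2500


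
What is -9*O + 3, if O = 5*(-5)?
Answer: 228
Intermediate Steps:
O = -25
-9*O + 3 = -9*(-25) + 3 = 225 + 3 = 228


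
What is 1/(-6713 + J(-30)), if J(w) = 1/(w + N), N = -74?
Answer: -104/698153 ≈ -0.00014896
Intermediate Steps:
J(w) = 1/(-74 + w) (J(w) = 1/(w - 74) = 1/(-74 + w))
1/(-6713 + J(-30)) = 1/(-6713 + 1/(-74 - 30)) = 1/(-6713 + 1/(-104)) = 1/(-6713 - 1/104) = 1/(-698153/104) = -104/698153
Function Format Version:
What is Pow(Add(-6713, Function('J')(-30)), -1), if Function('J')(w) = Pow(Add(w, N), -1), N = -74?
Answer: Rational(-104, 698153) ≈ -0.00014896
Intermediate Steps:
Function('J')(w) = Pow(Add(-74, w), -1) (Function('J')(w) = Pow(Add(w, -74), -1) = Pow(Add(-74, w), -1))
Pow(Add(-6713, Function('J')(-30)), -1) = Pow(Add(-6713, Pow(Add(-74, -30), -1)), -1) = Pow(Add(-6713, Pow(-104, -1)), -1) = Pow(Add(-6713, Rational(-1, 104)), -1) = Pow(Rational(-698153, 104), -1) = Rational(-104, 698153)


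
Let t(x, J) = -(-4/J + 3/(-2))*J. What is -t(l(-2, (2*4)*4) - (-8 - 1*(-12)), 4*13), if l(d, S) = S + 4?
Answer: -82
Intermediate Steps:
l(d, S) = 4 + S
t(x, J) = -J*(-3/2 - 4/J) (t(x, J) = -(-4/J + 3*(-1/2))*J = -(-4/J - 3/2)*J = -(-3/2 - 4/J)*J = -J*(-3/2 - 4/J))
-t(l(-2, (2*4)*4) - (-8 - 1*(-12)), 4*13) = -(4 + 3*(4*13)/2) = -(4 + (3/2)*52) = -(4 + 78) = -1*82 = -82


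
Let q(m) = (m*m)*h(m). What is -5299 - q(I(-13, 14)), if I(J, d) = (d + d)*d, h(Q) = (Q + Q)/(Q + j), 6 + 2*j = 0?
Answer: -122533887/389 ≈ -3.1500e+5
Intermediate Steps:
j = -3 (j = -3 + (½)*0 = -3 + 0 = -3)
h(Q) = 2*Q/(-3 + Q) (h(Q) = (Q + Q)/(Q - 3) = (2*Q)/(-3 + Q) = 2*Q/(-3 + Q))
I(J, d) = 2*d² (I(J, d) = (2*d)*d = 2*d²)
q(m) = 2*m³/(-3 + m) (q(m) = (m*m)*(2*m/(-3 + m)) = m²*(2*m/(-3 + m)) = 2*m³/(-3 + m))
-5299 - q(I(-13, 14)) = -5299 - 2*(2*14²)³/(-3 + 2*14²) = -5299 - 2*(2*196)³/(-3 + 2*196) = -5299 - 2*392³/(-3 + 392) = -5299 - 2*60236288/389 = -5299 - 1*120472576/389 = -5299 - 120472576/389 = -122533887/389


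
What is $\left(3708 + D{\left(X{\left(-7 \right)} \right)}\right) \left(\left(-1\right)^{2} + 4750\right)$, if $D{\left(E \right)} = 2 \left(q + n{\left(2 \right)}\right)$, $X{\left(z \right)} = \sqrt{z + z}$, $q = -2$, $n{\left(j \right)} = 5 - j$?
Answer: $17626210$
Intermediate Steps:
$X{\left(z \right)} = \sqrt{2} \sqrt{z}$ ($X{\left(z \right)} = \sqrt{2 z} = \sqrt{2} \sqrt{z}$)
$D{\left(E \right)} = 2$ ($D{\left(E \right)} = 2 \left(-2 + \left(5 - 2\right)\right) = 2 \left(-2 + 3\right) = 2 \cdot 1 = 2$)
$\left(3708 + D{\left(X{\left(-7 \right)} \right)}\right) \left(\left(-1\right)^{2} + 4750\right) = \left(3708 + 2\right) \left(\left(-1\right)^{2} + 4750\right) = 3710 \left(1 + 4750\right) = 3710 \cdot 4751 = 17626210$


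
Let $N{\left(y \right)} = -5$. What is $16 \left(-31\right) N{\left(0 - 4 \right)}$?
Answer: $2480$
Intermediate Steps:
$16 \left(-31\right) N{\left(0 - 4 \right)} = 16 \left(-31\right) \left(-5\right) = \left(-496\right) \left(-5\right) = 2480$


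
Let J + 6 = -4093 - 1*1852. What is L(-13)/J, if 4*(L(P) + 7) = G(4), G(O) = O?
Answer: 6/5951 ≈ 0.0010082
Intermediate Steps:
L(P) = -6 (L(P) = -7 + (¼)*4 = -7 + 1 = -6)
J = -5951 (J = -6 + (-4093 - 1*1852) = -6 + (-4093 - 1852) = -6 - 5945 = -5951)
L(-13)/J = -6/(-5951) = -6*(-1/5951) = 6/5951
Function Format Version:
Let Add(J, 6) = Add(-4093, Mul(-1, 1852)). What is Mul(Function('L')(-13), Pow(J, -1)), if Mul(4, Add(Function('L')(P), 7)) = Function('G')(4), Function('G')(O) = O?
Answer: Rational(6, 5951) ≈ 0.0010082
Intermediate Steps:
Function('L')(P) = -6 (Function('L')(P) = Add(-7, Mul(Rational(1, 4), 4)) = Add(-7, 1) = -6)
J = -5951 (J = Add(-6, Add(-4093, Mul(-1, 1852))) = Add(-6, Add(-4093, -1852)) = Add(-6, -5945) = -5951)
Mul(Function('L')(-13), Pow(J, -1)) = Mul(-6, Pow(-5951, -1)) = Mul(-6, Rational(-1, 5951)) = Rational(6, 5951)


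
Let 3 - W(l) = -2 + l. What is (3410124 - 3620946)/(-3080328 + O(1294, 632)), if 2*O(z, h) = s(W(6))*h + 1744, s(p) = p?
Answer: 105411/1539886 ≈ 0.068454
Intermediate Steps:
W(l) = 5 - l (W(l) = 3 - (-2 + l) = 3 + (2 - l) = 5 - l)
O(z, h) = 872 - h/2 (O(z, h) = ((5 - 1*6)*h + 1744)/2 = ((5 - 6)*h + 1744)/2 = (-h + 1744)/2 = (1744 - h)/2 = 872 - h/2)
(3410124 - 3620946)/(-3080328 + O(1294, 632)) = (3410124 - 3620946)/(-3080328 + (872 - ½*632)) = -210822/(-3080328 + (872 - 316)) = -210822/(-3080328 + 556) = -210822/(-3079772) = -210822*(-1/3079772) = 105411/1539886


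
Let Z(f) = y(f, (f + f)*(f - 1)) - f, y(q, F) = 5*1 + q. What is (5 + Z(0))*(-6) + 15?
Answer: -45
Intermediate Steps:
y(q, F) = 5 + q
Z(f) = 5 (Z(f) = (5 + f) - f = 5)
(5 + Z(0))*(-6) + 15 = (5 + 5)*(-6) + 15 = 10*(-6) + 15 = -60 + 15 = -45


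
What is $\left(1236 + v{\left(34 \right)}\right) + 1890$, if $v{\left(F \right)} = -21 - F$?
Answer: $3071$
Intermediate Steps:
$\left(1236 + v{\left(34 \right)}\right) + 1890 = \left(1236 - 55\right) + 1890 = 1181 + 1890 = 3071$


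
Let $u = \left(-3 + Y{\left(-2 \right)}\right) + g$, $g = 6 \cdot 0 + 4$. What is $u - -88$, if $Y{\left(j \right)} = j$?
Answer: $87$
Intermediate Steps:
$g = 4$ ($g = 0 + 4 = 4$)
$u = -1$ ($u = \left(-3 - 2\right) + 4 = -5 + 4 = -1$)
$u - -88 = -1 - -88 = -1 + 88 = 87$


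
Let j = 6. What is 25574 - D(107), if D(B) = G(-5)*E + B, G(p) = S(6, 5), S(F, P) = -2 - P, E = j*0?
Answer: 25467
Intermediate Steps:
E = 0 (E = 6*0 = 0)
G(p) = -7 (G(p) = -2 - 1*5 = -2 - 5 = -7)
D(B) = B (D(B) = -7*0 + B = 0 + B = B)
25574 - D(107) = 25574 - 1*107 = 25574 - 107 = 25467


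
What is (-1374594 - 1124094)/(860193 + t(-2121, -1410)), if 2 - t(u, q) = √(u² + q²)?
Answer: -537339731040/184982237821 - 1874016*√720749/184982237821 ≈ -2.9134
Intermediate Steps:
t(u, q) = 2 - √(q² + u²) (t(u, q) = 2 - √(u² + q²) = 2 - √(q² + u²))
(-1374594 - 1124094)/(860193 + t(-2121, -1410)) = (-1374594 - 1124094)/(860193 + (2 - √((-1410)² + (-2121)²))) = -2498688/(860193 + (2 - √(1988100 + 4498641))) = -2498688/(860193 + (2 - √6486741)) = -2498688/(860193 + (2 - 3*√720749)) = -2498688/(860195 - 3*√720749)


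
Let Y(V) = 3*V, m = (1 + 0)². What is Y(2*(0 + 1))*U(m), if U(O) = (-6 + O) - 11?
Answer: -96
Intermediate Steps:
m = 1 (m = 1² = 1)
U(O) = -17 + O
Y(2*(0 + 1))*U(m) = (3*(2*(0 + 1)))*(-17 + 1) = (3*(2*1))*(-16) = (3*2)*(-16) = 6*(-16) = -96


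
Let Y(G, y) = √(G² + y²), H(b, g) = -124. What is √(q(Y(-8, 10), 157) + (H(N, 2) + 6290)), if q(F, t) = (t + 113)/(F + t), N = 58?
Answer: 2*√(242083 + 3083*√41)/√(157 + 2*√41) ≈ 78.534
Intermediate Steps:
q(F, t) = (113 + t)/(F + t)
√(q(Y(-8, 10), 157) + (H(N, 2) + 6290)) = √((113 + 157)/(√((-8)² + 10²) + 157) + (-124 + 6290)) = √(270/(√(64 + 100) + 157) + 6166) = √(270/(√164 + 157) + 6166) = √(270/(2*√41 + 157) + 6166) = √(270/(157 + 2*√41) + 6166) = √(6166 + 270/(157 + 2*√41))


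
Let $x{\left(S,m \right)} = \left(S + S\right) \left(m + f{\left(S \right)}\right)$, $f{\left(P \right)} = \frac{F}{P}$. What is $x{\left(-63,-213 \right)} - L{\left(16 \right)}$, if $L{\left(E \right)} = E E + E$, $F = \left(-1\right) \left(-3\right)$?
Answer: $26572$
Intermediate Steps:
$F = 3$
$L{\left(E \right)} = E + E^{2}$ ($L{\left(E \right)} = E^{2} + E = E + E^{2}$)
$f{\left(P \right)} = \frac{3}{P}$
$x{\left(S,m \right)} = 2 S \left(m + \frac{3}{S}\right)$ ($x{\left(S,m \right)} = \left(S + S\right) \left(m + \frac{3}{S}\right) = 2 S \left(m + \frac{3}{S}\right)$)
$x{\left(-63,-213 \right)} - L{\left(16 \right)} = \left(6 + 2 \left(-63\right) \left(-213\right)\right) - 16 \left(1 + 16\right) = \left(6 + 26838\right) - 16 \cdot 17 = 26844 - 272 = 26572$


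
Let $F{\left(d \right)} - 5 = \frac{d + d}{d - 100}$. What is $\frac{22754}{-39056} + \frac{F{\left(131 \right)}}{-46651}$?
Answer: $- \frac{16461344413}{28241022568} \approx -0.58289$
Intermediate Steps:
$F{\left(d \right)} = 5 + \frac{2 d}{-100 + d}$ ($F{\left(d \right)} = 5 + \frac{d + d}{d - 100} = 5 + \frac{2 d}{-100 + d}$)
$\frac{22754}{-39056} + \frac{F{\left(131 \right)}}{-46651} = \frac{22754}{-39056} + \frac{\frac{1}{-100 + 131} \left(-500 + 7 \cdot 131\right)}{-46651} = 22754 \left(- \frac{1}{39056}\right) + \frac{-500 + 917}{31} \left(- \frac{1}{46651}\right) = - \frac{11377}{19528} + \frac{1}{31} \cdot 417 \left(- \frac{1}{46651}\right) = - \frac{11377}{19528} + \frac{417}{31} \left(- \frac{1}{46651}\right) = - \frac{11377}{19528} - \frac{417}{1446181} = - \frac{16461344413}{28241022568}$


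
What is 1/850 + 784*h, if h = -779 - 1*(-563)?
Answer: -143942399/850 ≈ -1.6934e+5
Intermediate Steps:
h = -216 (h = -779 + 563 = -216)
1/850 + 784*h = 1/850 + 784*(-216) = 1/850 - 169344 = -143942399/850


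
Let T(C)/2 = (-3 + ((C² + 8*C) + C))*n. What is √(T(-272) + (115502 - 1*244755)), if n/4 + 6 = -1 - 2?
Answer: I*√5279629 ≈ 2297.7*I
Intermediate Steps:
n = -36 (n = -24 + 4*(-1 - 2) = -24 + 4*(-3) = -24 - 12 = -36)
T(C) = 216 - 648*C - 72*C² (T(C) = 2*((-3 + ((C² + 8*C) + C))*(-36)) = 2*((-3 + (C² + 9*C))*(-36)) = 2*((-3 + C² + 9*C)*(-36)) = 2*(108 - 324*C - 36*C²) = 216 - 648*C - 72*C²)
√(T(-272) + (115502 - 1*244755)) = √((216 - 648*(-272) - 72*(-272)²) + (115502 - 1*244755)) = √((216 + 176256 - 72*73984) + (115502 - 244755)) = √((216 + 176256 - 5326848) - 129253) = √(-5150376 - 129253) = √(-5279629) = I*√5279629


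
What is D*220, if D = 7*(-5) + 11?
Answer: -5280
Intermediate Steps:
D = -24 (D = -35 + 11 = -24)
D*220 = -24*220 = -5280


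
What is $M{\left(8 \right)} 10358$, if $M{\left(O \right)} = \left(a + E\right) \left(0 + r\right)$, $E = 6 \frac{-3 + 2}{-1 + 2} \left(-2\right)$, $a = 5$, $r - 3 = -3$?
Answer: $0$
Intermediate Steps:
$r = 0$ ($r = 3 - 3 = 0$)
$E = 12$ ($E = 6 \left(- 1^{-1}\right) \left(-2\right) = 6 \left(\left(-1\right) 1\right) \left(-2\right) = 6 \left(-1\right) \left(-2\right) = \left(-6\right) \left(-2\right) = 12$)
$M{\left(O \right)} = 0$ ($M{\left(O \right)} = \left(5 + 12\right) \left(0 + 0\right) = 17 \cdot 0 = 0$)
$M{\left(8 \right)} 10358 = 0 \cdot 10358 = 0$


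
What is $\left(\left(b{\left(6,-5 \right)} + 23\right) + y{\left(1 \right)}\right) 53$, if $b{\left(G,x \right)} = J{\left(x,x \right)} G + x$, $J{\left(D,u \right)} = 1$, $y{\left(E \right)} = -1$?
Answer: $1219$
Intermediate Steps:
$b{\left(G,x \right)} = G + x$ ($b{\left(G,x \right)} = 1 G + x = G + x$)
$\left(\left(b{\left(6,-5 \right)} + 23\right) + y{\left(1 \right)}\right) 53 = \left(\left(\left(6 - 5\right) + 23\right) - 1\right) 53 = \left(\left(1 + 23\right) - 1\right) 53 = \left(24 - 1\right) 53 = 23 \cdot 53 = 1219$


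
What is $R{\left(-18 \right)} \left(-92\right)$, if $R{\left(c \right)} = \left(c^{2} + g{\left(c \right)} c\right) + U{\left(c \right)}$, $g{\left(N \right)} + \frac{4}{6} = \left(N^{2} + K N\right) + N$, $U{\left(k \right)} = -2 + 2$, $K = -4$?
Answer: $595056$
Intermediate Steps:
$U{\left(k \right)} = 0$
$g{\left(N \right)} = - \frac{2}{3} + N^{2} - 3 N$ ($g{\left(N \right)} = - \frac{2}{3} + \left(\left(N^{2} - 4 N\right) + N\right) = - \frac{2}{3} + \left(N^{2} - 3 N\right) = - \frac{2}{3} + N^{2} - 3 N$)
$R{\left(c \right)} = c^{2} + c \left(- \frac{2}{3} + c^{2} - 3 c\right)$ ($R{\left(c \right)} = \left(c^{2} + \left(- \frac{2}{3} + c^{2} - 3 c\right) c\right) + 0 = \left(c^{2} + c \left(- \frac{2}{3} + c^{2} - 3 c\right)\right) + 0 = c^{2} + c \left(- \frac{2}{3} + c^{2} - 3 c\right)$)
$R{\left(-18 \right)} \left(-92\right) = \frac{1}{3} \left(-18\right) \left(-2 - -108 + 3 \left(-18\right)^{2}\right) \left(-92\right) = \frac{1}{3} \left(-18\right) \left(-2 + 108 + 3 \cdot 324\right) \left(-92\right) = \frac{1}{3} \left(-18\right) \left(-2 + 108 + 972\right) \left(-92\right) = \frac{1}{3} \left(-18\right) 1078 \left(-92\right) = \left(-6468\right) \left(-92\right) = 595056$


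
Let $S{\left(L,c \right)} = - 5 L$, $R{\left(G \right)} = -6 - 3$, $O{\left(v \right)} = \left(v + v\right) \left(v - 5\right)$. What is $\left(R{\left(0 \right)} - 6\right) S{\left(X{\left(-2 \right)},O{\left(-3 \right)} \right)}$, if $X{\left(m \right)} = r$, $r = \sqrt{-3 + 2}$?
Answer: $75 i \approx 75.0 i$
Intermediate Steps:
$r = i$ ($r = \sqrt{-1} = i \approx 1.0 i$)
$X{\left(m \right)} = i$
$O{\left(v \right)} = 2 v \left(-5 + v\right)$
$R{\left(G \right)} = -9$
$\left(R{\left(0 \right)} - 6\right) S{\left(X{\left(-2 \right)},O{\left(-3 \right)} \right)} = \left(-9 - 6\right) \left(- 5 i\right) = - 15 \left(- 5 i\right) = 75 i$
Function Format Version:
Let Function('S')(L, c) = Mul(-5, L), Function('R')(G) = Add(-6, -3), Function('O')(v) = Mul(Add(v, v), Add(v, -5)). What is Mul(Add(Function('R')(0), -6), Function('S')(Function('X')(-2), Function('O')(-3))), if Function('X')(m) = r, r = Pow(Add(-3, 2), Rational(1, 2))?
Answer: Mul(75, I) ≈ Mul(75.000, I)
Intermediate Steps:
r = I (r = Pow(-1, Rational(1, 2)) = I ≈ Mul(1.0000, I))
Function('X')(m) = I
Function('O')(v) = Mul(2, v, Add(-5, v)) (Function('O')(v) = Mul(Mul(2, v), Add(-5, v)) = Mul(2, v, Add(-5, v)))
Function('R')(G) = -9
Mul(Add(Function('R')(0), -6), Function('S')(Function('X')(-2), Function('O')(-3))) = Mul(Add(-9, -6), Mul(-5, I)) = Mul(-15, Mul(-5, I)) = Mul(75, I)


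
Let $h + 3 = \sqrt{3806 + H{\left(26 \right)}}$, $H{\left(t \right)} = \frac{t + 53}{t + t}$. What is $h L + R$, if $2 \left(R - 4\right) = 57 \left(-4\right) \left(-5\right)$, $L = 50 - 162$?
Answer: $910 - \frac{168 \sqrt{285987}}{13} \approx -6001.0$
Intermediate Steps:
$H{\left(t \right)} = \frac{53 + t}{2 t}$
$L = -112$ ($L = 50 - 162 = -112$)
$h = -3 + \frac{3 \sqrt{285987}}{26}$ ($h = -3 + \sqrt{3806 + \frac{53 + 26}{2 \cdot 26}} = -3 + \sqrt{3806 + \frac{1}{2} \cdot \frac{1}{26} \cdot 79} = -3 + \sqrt{3806 + \frac{79}{52}} = -3 + \sqrt{\frac{197991}{52}} = -3 + \frac{3 \sqrt{285987}}{26} \approx 58.705$)
$R = 574$ ($R = 4 + \frac{57 \left(-4\right) \left(-5\right)}{2} = 4 + \frac{\left(-228\right) \left(-5\right)}{2} = 4 + \frac{1}{2} \cdot 1140 = 4 + 570 = 574$)
$h L + R = \left(-3 + \frac{3 \sqrt{285987}}{26}\right) \left(-112\right) + 574 = \left(336 - \frac{168 \sqrt{285987}}{13}\right) + 574 = 910 - \frac{168 \sqrt{285987}}{13}$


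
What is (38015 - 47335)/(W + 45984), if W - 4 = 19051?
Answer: -9320/65039 ≈ -0.14330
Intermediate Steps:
W = 19055 (W = 4 + 19051 = 19055)
(38015 - 47335)/(W + 45984) = (38015 - 47335)/(19055 + 45984) = -9320/65039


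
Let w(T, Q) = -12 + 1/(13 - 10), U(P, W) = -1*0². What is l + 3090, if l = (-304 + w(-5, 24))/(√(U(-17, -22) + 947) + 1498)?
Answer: 20791719784/6729171 + 947*√947/6729171 ≈ 3089.8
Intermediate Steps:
U(P, W) = 0 (U(P, W) = -1*0 = 0)
w(T, Q) = -35/3 (w(T, Q) = -12 + 1/3 = -12 + ⅓ = -35/3)
l = -947/(3*(1498 + √947)) (l = (-304 - 35/3)/(√(0 + 947) + 1498) = -947/(3*(√947 + 1498)) = -947/(3*(1498 + √947)) ≈ -0.20648)
l + 3090 = (-1418606/6729171 + 947*√947/6729171) + 3090 = 20791719784/6729171 + 947*√947/6729171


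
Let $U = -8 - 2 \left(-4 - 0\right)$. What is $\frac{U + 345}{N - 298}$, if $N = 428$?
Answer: $\frac{69}{26} \approx 2.6538$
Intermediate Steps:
$U = 0$ ($U = -8 - 2 \left(-4 + 0\right) = -8 - -8 = -8 + 8 = 0$)
$\frac{U + 345}{N - 298} = \frac{0 + 345}{428 - 298} = \frac{345}{130} = 345 \cdot \frac{1}{130} = \frac{69}{26}$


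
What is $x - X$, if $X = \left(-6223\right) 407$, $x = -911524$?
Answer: $1621237$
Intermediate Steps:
$X = -2532761$
$x - X = -911524 - -2532761 = -911524 + 2532761 = 1621237$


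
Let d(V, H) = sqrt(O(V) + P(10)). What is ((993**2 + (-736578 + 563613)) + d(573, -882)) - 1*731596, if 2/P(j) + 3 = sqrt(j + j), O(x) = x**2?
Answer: 81488 + sqrt(-984985 + 656658*sqrt(5))/sqrt(-3 + 2*sqrt(5)) ≈ 82061.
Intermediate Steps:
P(j) = 2/(-3 + sqrt(2)*sqrt(j)) (P(j) = 2/(-3 + sqrt(j + j)) = 2/(-3 + sqrt(2*j)) = 2/(-3 + sqrt(2)*sqrt(j)))
d(V, H) = sqrt(V**2 + 2/(-3 + 2*sqrt(5))) (d(V, H) = sqrt(V**2 + 2/(-3 + sqrt(2)*sqrt(10))) = sqrt(V**2 + 2/(-3 + 2*sqrt(5))))
((993**2 + (-736578 + 563613)) + d(573, -882)) - 1*731596 = ((993**2 + (-736578 + 563613)) + sqrt(2 - 1*573**2*(3 - 2*sqrt(5)))/sqrt(-3 + 2*sqrt(5))) - 1*731596 = ((986049 - 172965) + sqrt(2 - 1*328329*(3 - 2*sqrt(5)))/sqrt(-3 + 2*sqrt(5))) - 731596 = (813084 + sqrt(2 + (-984987 + 656658*sqrt(5)))/sqrt(-3 + 2*sqrt(5))) - 731596 = (813084 + sqrt(-984985 + 656658*sqrt(5))/sqrt(-3 + 2*sqrt(5))) - 731596 = 81488 + sqrt(-984985 + 656658*sqrt(5))/sqrt(-3 + 2*sqrt(5))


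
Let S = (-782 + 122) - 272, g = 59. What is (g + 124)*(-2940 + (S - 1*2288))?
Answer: -1127280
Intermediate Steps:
S = -932 (S = -660 - 272 = -932)
(g + 124)*(-2940 + (S - 1*2288)) = (59 + 124)*(-2940 + (-932 - 1*2288)) = 183*(-2940 + (-932 - 2288)) = 183*(-2940 - 3220) = 183*(-6160) = -1127280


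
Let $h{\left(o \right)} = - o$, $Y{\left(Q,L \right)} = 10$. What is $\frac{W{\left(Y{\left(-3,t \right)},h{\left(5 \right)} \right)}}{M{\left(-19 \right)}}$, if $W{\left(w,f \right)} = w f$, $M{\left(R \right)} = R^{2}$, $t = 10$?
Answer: $- \frac{50}{361} \approx -0.1385$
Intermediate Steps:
$W{\left(w,f \right)} = f w$
$\frac{W{\left(Y{\left(-3,t \right)},h{\left(5 \right)} \right)}}{M{\left(-19 \right)}} = \frac{\left(-1\right) 5 \cdot 10}{\left(-19\right)^{2}} = \frac{\left(-5\right) 10}{361} = \left(-50\right) \frac{1}{361} = - \frac{50}{361}$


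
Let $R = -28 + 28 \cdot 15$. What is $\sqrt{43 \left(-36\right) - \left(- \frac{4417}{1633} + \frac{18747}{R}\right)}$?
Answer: $\frac{i \sqrt{3330708980390}}{45724} \approx 39.914 i$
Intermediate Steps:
$R = 392$ ($R = -28 + 420 = 392$)
$\sqrt{43 \left(-36\right) - \left(- \frac{4417}{1633} + \frac{18747}{R}\right)} = \sqrt{43 \left(-36\right) - \left(- \frac{4417}{1633} + \frac{18747}{392}\right)} = \sqrt{-1548 - \frac{28882387}{640136}} = \sqrt{- \frac{1019812915}{640136}} = \frac{i \sqrt{3330708980390}}{45724}$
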